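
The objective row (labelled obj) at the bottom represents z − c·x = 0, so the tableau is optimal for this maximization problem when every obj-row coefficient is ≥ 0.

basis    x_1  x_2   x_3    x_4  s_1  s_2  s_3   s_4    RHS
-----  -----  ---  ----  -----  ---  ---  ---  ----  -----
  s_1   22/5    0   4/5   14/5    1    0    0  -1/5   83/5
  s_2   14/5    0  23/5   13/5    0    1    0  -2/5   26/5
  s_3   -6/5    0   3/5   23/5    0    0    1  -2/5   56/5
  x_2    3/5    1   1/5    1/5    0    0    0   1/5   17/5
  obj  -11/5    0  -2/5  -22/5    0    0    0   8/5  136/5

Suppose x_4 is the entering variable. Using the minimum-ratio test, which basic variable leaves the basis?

s_2

Column x_4 entries and ratios — s_1: (83/5)/(14/5) = 83/14; s_2: (26/5)/(13/5) = 2; s_3: (56/5)/(23/5) = 56/23; x_2: (17/5)/(1/5) = 17.
Smallest ratio is 2 in the row of s_2, so s_2 leaves.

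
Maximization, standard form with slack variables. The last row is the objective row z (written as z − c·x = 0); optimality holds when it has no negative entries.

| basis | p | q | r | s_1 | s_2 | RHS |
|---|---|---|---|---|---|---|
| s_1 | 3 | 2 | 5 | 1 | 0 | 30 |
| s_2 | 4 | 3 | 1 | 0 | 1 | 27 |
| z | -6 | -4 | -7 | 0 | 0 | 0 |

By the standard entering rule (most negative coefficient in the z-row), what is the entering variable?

Negative z-row entries: p: -6, q: -4, r: -7.
The most negative is -7 in column r, so r enters.

r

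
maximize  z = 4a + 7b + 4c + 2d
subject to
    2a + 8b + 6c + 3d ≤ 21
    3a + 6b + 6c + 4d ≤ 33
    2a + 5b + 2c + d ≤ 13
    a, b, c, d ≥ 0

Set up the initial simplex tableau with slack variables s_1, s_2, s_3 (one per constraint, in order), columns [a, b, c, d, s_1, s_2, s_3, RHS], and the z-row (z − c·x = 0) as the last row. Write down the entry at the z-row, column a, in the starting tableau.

-4

The z-row carries the negated objective coefficients: the a entry is -4.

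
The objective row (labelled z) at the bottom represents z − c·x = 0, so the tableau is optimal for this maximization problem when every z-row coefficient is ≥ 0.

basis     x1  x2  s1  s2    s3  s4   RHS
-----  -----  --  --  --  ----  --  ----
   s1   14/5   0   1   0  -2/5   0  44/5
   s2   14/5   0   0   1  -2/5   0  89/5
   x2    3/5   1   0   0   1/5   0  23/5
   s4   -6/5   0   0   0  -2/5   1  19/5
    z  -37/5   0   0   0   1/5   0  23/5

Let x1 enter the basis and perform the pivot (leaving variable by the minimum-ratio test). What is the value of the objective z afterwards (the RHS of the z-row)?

Ratio test on column x1 — row 1: (44/5)/(14/5) = 22/7; row 2: (89/5)/(14/5) = 89/14; row 3: (23/5)/(3/5) = 23/3; row 4: entry -6/5 ≤ 0. Minimum is 22/7 at row 1 (s1 leaves); pivot element 14/5.
Pivot on row 1; the z-row RHS becomes 23/5 − (-37/5)·(22/7) = 195/7.

195/7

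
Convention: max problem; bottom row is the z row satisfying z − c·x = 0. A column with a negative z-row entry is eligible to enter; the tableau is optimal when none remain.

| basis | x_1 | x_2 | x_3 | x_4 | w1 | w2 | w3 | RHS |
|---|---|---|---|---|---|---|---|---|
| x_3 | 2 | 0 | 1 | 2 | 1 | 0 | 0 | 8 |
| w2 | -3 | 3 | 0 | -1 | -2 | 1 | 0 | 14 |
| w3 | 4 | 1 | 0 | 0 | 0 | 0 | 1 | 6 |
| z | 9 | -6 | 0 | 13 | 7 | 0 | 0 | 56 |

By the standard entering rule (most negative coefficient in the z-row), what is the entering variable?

Negative z-row entries: x_2: -6.
The most negative is -6 in column x_2, so x_2 enters.

x_2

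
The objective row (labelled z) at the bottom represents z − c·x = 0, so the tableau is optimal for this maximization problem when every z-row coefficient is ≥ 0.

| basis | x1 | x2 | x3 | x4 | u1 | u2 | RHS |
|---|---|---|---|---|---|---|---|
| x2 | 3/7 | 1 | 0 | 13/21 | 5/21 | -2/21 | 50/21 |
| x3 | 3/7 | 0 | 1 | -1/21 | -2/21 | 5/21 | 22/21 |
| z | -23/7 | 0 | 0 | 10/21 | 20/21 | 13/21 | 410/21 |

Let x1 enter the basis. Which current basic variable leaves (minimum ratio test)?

Column x1 entries and ratios — x2: (50/21)/(3/7) = 50/9; x3: (22/21)/(3/7) = 22/9.
Smallest ratio is 22/9 in the row of x3, so x3 leaves.

x3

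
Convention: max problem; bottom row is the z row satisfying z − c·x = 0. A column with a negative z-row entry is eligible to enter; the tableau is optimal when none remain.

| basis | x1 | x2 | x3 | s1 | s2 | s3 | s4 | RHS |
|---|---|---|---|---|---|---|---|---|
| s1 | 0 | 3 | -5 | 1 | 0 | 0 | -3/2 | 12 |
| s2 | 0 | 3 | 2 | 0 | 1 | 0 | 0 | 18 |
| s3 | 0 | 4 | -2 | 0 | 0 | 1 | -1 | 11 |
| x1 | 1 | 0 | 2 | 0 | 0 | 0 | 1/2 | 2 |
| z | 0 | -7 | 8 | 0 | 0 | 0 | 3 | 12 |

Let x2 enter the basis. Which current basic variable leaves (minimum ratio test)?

Column x2 entries and ratios — s1: 12/3 = 4; s2: 18/3 = 6; s3: 11/4 = 11/4; x1: 0 ≤ 0, skip.
Smallest ratio is 11/4 in the row of s3, so s3 leaves.

s3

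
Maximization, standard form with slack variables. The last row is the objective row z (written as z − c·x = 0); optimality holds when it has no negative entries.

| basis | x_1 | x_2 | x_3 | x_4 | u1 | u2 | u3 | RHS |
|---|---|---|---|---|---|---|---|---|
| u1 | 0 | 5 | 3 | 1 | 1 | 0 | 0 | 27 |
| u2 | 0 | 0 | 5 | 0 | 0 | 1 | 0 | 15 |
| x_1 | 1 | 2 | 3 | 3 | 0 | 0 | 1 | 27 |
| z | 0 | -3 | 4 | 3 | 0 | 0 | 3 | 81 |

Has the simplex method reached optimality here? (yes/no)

no

The z-row has a negative entry -3 in column x_2, so it is not optimal.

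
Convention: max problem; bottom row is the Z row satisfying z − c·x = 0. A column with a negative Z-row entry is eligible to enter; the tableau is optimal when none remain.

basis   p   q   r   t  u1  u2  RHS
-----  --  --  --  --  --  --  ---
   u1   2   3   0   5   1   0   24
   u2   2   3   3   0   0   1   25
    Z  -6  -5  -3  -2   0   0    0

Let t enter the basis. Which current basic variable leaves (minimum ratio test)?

Column t entries and ratios — u1: 24/5 = 24/5; u2: 0 ≤ 0, skip.
Smallest ratio is 24/5 in the row of u1, so u1 leaves.

u1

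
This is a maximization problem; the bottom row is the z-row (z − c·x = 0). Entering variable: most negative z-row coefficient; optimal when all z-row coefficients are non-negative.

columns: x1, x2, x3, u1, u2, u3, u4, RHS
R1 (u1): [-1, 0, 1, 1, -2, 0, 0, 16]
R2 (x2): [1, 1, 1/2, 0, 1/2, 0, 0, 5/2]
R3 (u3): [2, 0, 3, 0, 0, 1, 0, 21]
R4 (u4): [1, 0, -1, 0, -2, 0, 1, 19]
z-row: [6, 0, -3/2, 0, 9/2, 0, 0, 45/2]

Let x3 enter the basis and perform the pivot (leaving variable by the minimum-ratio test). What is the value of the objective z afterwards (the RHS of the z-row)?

30

Ratio test on column x3 — row 1: 16/1 = 16; row 2: (5/2)/(1/2) = 5; row 3: 21/3 = 7; row 4: entry -1 ≤ 0. Minimum is 5 at row 2 (x2 leaves); pivot element 1/2.
Pivot on row 2; the z-row RHS becomes 45/2 − (-3/2)·5 = 30.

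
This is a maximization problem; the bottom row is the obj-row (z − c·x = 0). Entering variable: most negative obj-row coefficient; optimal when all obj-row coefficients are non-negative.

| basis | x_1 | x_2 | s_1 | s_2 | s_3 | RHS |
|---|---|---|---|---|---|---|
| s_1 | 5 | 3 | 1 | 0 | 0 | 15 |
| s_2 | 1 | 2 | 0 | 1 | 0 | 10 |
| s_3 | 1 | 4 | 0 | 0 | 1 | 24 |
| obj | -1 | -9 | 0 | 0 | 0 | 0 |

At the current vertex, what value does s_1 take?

15

s_1 is basic (row 1); its value is the RHS of that row, 15.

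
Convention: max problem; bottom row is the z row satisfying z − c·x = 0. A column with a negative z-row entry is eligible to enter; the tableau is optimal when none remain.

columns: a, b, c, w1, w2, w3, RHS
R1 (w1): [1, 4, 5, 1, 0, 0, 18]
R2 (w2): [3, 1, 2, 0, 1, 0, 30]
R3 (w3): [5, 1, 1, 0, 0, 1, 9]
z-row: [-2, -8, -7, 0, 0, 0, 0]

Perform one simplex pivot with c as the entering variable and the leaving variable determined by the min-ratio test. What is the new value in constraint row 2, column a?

Ratio test on column c — row 1: 18/5 = 18/5; row 2: 30/2 = 15; row 3: 9/1 = 9. Minimum is 18/5 at row 1 (w1 leaves); pivot element 5.
Divide row 1 by 5; eliminate column c from the other rows.
Row 2 update in column a: 3 − 2·(1/5) = 13/5.

13/5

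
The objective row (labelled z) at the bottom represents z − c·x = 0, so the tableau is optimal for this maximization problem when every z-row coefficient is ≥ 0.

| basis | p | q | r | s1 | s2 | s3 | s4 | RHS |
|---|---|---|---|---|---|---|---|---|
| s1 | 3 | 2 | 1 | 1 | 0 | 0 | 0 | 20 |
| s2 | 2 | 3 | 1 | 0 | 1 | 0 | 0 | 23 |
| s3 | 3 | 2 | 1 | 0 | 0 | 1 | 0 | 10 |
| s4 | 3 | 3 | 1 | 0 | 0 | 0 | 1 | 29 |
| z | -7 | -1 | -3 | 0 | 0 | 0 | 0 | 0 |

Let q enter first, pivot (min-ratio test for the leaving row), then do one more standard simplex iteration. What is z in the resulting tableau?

70/3

Ratio test on column q — row 1: 20/2 = 10; row 2: 23/3 = 23/3; row 3: 10/2 = 5; row 4: 29/3 = 29/3. Minimum is 5 at row 3 (s3 leaves); pivot element 2.
Pivot on row 3; the z-row RHS becomes 0 − (-1)·5 = 5.
Next entering variable (most negative z-row entry -11/2): p.
Ratio test on column p — row 1: entry 0 ≤ 0; row 2: entry -5/2 ≤ 0; row 3: 5/(3/2) = 10/3; row 4: entry -3/2 ≤ 0. Minimum is 10/3 at row 3 (q leaves); pivot element 3/2.
After the second pivot the z-row RHS is 5 − (-11/2)·(10/3) = 70/3.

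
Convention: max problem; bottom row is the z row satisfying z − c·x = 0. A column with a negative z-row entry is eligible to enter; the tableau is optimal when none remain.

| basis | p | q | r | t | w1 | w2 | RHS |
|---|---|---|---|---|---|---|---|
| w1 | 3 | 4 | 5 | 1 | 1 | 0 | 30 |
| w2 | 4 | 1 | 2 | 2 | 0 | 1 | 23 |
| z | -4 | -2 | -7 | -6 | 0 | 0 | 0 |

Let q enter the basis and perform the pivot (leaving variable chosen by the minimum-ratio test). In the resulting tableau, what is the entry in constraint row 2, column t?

Ratio test on column q — row 1: 30/4 = 15/2; row 2: 23/1 = 23. Minimum is 15/2 at row 1 (w1 leaves); pivot element 4.
Divide row 1 by 4; eliminate column q from the other rows.
Row 2 update in column t: 2 − 1·(1/4) = 7/4.

7/4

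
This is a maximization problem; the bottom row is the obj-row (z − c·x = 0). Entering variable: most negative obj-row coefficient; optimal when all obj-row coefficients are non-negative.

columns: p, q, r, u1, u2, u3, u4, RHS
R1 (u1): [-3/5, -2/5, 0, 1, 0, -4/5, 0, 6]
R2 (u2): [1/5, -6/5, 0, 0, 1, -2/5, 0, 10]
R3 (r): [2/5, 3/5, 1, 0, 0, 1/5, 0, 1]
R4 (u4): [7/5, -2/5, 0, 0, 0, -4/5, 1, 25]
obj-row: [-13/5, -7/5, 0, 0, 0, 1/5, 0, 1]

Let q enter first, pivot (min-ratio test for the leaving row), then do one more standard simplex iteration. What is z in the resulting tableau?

15/2

Ratio test on column q — row 1: entry -2/5 ≤ 0; row 2: entry -6/5 ≤ 0; row 3: 1/(3/5) = 5/3; row 4: entry -2/5 ≤ 0. Minimum is 5/3 at row 3 (r leaves); pivot element 3/5.
Pivot on row 3; the obj-row RHS becomes 1 − (-7/5)·(5/3) = 10/3.
Next entering variable (most negative obj-row entry -5/3): p.
Ratio test on column p — row 1: entry -1/3 ≤ 0; row 2: 12/1 = 12; row 3: (5/3)/(2/3) = 5/2; row 4: (77/3)/(5/3) = 77/5. Minimum is 5/2 at row 3 (q leaves); pivot element 2/3.
After the second pivot the obj-row RHS is 10/3 − (-5/3)·(5/2) = 15/2.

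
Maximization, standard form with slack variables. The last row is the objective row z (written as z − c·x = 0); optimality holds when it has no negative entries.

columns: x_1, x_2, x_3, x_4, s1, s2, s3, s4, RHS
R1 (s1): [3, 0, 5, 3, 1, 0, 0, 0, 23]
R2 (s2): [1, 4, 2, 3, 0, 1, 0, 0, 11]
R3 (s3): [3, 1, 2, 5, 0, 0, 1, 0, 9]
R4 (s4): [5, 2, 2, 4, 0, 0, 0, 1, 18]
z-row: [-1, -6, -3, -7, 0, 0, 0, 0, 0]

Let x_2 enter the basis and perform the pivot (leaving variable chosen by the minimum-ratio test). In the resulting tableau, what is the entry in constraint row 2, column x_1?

Ratio test on column x_2 — row 1: entry 0 ≤ 0; row 2: 11/4 = 11/4; row 3: 9/1 = 9; row 4: 18/2 = 9. Minimum is 11/4 at row 2 (s2 leaves); pivot element 4.
Divide row 2 by 4; eliminate column x_2 from the other rows.
In the new row 2, the x_1 entry is the old entry divided by the pivot: 1/4 = 1/4.

1/4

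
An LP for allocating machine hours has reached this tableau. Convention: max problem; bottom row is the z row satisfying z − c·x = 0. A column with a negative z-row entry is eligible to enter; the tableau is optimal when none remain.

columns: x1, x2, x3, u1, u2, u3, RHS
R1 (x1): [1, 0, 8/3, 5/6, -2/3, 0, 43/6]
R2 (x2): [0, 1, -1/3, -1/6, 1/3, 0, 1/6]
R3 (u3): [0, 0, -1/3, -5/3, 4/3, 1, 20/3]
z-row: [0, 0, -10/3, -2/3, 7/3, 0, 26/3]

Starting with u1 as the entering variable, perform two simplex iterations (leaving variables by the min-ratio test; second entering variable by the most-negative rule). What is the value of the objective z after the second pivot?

141/8

Ratio test on column u1 — row 1: (43/6)/(5/6) = 43/5; row 2: entry -1/6 ≤ 0; row 3: entry -5/3 ≤ 0. Minimum is 43/5 at row 1 (x1 leaves); pivot element 5/6.
Pivot on row 1; the z-row RHS becomes 26/3 − (-2/3)·(43/5) = 72/5.
Next entering variable (most negative z-row entry -6/5): x3.
Ratio test on column x3 — row 1: (43/5)/(16/5) = 43/16; row 2: (8/5)/(1/5) = 8; row 3: 21/5 = 21/5. Minimum is 43/16 at row 1 (u1 leaves); pivot element 16/5.
After the second pivot the z-row RHS is 72/5 − (-6/5)·(43/16) = 141/8.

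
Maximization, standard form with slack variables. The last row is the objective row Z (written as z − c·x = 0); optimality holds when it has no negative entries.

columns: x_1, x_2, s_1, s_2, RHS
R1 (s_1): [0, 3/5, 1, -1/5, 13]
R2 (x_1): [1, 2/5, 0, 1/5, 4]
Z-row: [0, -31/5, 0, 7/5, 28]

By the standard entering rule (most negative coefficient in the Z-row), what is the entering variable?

Negative Z-row entries: x_2: -31/5.
The most negative is -31/5 in column x_2, so x_2 enters.

x_2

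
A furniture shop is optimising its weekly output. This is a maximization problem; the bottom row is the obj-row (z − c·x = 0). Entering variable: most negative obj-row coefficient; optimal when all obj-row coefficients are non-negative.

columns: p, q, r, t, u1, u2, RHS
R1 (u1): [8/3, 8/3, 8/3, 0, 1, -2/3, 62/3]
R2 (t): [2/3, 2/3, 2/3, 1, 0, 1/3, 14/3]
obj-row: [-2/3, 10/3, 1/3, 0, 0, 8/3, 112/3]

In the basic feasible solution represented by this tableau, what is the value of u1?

u1 is basic (row 1); its value is the RHS of that row, 62/3.

62/3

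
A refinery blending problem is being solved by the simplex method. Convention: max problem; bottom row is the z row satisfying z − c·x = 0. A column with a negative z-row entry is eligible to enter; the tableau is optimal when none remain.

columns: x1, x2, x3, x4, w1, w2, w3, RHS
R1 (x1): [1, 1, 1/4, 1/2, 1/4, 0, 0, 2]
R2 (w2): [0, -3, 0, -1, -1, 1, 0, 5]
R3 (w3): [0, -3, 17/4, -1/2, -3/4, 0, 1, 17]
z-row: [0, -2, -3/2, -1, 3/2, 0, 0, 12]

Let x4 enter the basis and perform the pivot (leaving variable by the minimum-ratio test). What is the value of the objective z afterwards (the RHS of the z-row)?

Ratio test on column x4 — row 1: 2/(1/2) = 4; row 2: entry -1 ≤ 0; row 3: entry -1/2 ≤ 0. Minimum is 4 at row 1 (x1 leaves); pivot element 1/2.
Pivot on row 1; the z-row RHS becomes 12 − (-1)·4 = 16.

16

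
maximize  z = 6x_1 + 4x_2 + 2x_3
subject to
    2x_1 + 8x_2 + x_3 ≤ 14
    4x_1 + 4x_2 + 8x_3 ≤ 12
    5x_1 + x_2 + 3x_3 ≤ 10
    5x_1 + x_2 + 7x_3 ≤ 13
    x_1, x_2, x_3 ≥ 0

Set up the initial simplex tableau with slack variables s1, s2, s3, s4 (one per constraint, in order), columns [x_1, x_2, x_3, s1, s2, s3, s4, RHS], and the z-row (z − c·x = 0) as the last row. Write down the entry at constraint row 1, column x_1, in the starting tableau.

2

Constraint 1 has coefficient 2 on x_1.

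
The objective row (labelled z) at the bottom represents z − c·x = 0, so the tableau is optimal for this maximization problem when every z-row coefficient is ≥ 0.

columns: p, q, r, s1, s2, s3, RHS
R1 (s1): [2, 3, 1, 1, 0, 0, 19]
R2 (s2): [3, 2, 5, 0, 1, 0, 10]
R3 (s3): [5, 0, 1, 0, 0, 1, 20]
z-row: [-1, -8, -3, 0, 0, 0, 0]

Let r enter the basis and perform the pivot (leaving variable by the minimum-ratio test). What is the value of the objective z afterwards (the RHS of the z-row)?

Ratio test on column r — row 1: 19/1 = 19; row 2: 10/5 = 2; row 3: 20/1 = 20. Minimum is 2 at row 2 (s2 leaves); pivot element 5.
Pivot on row 2; the z-row RHS becomes 0 − (-3)·2 = 6.

6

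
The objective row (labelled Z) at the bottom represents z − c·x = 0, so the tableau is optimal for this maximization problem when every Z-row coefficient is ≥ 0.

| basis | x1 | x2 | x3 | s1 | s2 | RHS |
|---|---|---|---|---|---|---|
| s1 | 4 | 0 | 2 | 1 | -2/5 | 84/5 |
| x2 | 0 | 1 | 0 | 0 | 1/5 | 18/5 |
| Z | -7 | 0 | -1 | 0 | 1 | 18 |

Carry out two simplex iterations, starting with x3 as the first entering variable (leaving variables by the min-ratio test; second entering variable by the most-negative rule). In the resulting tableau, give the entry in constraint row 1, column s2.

-1/10

Ratio test on column x3 — row 1: (84/5)/2 = 42/5; row 2: entry 0 ≤ 0. Minimum is 42/5 at row 1 (s1 leaves); pivot element 2.
Divide row 1 by 2; eliminate column x3 from the other rows.
Second iteration: most negative Z-row entry is -5 in column x1, so x1 enters.
Ratio test on column x1 — row 1: (42/5)/2 = 21/5; row 2: entry 0 ≤ 0. Minimum is 21/5 at row 1 (x3 leaves); pivot element 2.
Divide row 1 by 2; eliminate column x1 from the other rows.
After both pivots, the entry at constraint row 1, column s2 is -1/10.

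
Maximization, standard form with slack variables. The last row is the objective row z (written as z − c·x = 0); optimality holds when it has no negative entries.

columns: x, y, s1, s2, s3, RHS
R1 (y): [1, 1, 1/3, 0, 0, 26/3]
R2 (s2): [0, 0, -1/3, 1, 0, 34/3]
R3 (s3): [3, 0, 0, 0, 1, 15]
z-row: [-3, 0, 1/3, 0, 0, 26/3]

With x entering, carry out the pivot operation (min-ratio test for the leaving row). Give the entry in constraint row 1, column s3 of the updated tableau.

-1/3

Ratio test on column x — row 1: (26/3)/1 = 26/3; row 2: entry 0 ≤ 0; row 3: 15/3 = 5. Minimum is 5 at row 3 (s3 leaves); pivot element 3.
Divide row 3 by 3; eliminate column x from the other rows.
Row 1 update in column s3: 0 − 1·(1/3) = -1/3.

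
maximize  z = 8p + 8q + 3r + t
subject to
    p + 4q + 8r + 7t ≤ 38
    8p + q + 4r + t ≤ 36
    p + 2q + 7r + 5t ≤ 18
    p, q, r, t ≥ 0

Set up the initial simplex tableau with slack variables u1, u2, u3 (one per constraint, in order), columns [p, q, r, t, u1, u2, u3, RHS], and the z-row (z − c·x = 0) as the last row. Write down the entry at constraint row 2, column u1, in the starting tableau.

0

Slack u1 belongs to constraint 1; its column is the unit vector e_1, so the entry in row 2 is 0.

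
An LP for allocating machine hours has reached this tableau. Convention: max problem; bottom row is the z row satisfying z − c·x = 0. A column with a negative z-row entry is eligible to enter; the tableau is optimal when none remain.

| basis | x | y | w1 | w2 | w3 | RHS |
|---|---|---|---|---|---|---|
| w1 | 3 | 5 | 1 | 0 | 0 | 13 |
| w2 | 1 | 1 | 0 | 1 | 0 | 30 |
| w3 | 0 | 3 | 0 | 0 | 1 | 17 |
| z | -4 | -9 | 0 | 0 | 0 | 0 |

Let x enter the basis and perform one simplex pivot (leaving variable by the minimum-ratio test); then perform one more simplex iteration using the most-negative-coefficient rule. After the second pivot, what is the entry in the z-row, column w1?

Ratio test on column x — row 1: 13/3 = 13/3; row 2: 30/1 = 30; row 3: entry 0 ≤ 0. Minimum is 13/3 at row 1 (w1 leaves); pivot element 3.
Divide row 1 by 3; eliminate column x from the other rows.
Second iteration: most negative z-row entry is -7/3 in column y, so y enters.
Ratio test on column y — row 1: (13/3)/(5/3) = 13/5; row 2: entry -2/3 ≤ 0; row 3: 17/3 = 17/3. Minimum is 13/5 at row 1 (x leaves); pivot element 5/3.
Divide row 1 by 5/3; eliminate column y from the other rows.
After both pivots, the entry at the z-row, column w1 is 9/5.

9/5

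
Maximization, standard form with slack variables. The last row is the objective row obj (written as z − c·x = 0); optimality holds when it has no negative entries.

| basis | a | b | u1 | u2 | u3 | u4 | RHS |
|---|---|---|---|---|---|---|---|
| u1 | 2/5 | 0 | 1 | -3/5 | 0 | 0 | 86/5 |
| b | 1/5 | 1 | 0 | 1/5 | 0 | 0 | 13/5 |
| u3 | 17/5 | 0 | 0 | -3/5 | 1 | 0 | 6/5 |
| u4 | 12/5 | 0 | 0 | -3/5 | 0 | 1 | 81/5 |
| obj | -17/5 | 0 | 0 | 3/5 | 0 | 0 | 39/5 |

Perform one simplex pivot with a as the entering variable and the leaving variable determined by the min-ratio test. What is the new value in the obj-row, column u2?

Ratio test on column a — row 1: (86/5)/(2/5) = 43; row 2: (13/5)/(1/5) = 13; row 3: (6/5)/(17/5) = 6/17; row 4: (81/5)/(12/5) = 27/4. Minimum is 6/17 at row 3 (u3 leaves); pivot element 17/5.
Divide row 3 by 17/5; eliminate column a from the other rows.
obj-row update in column u2: 3/5 − (-17/5)·(-3/17) = 0.

0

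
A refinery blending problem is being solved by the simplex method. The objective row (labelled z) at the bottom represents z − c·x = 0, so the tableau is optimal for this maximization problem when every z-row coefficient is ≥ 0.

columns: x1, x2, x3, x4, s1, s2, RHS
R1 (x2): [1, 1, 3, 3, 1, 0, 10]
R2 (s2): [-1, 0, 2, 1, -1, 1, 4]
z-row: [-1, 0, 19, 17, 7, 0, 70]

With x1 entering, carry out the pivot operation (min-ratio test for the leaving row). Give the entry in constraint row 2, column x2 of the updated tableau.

1

Ratio test on column x1 — row 1: 10/1 = 10; row 2: entry -1 ≤ 0. Minimum is 10 at row 1 (x2 leaves); pivot element 1.
Divide row 1 by 1; eliminate column x1 from the other rows.
Row 2 update in column x2: 0 − (-1)·1 = 1.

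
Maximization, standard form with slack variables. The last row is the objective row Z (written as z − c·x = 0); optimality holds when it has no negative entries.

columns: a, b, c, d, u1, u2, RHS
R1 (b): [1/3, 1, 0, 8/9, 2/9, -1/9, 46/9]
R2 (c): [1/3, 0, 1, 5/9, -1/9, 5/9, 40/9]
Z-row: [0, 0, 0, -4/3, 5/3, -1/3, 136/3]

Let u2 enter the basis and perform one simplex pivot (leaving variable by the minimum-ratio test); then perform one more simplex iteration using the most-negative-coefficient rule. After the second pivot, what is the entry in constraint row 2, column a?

Ratio test on column u2 — row 1: entry -1/9 ≤ 0; row 2: (40/9)/(5/9) = 8. Minimum is 8 at row 2 (c leaves); pivot element 5/9.
Divide row 2 by 5/9; eliminate column u2 from the other rows.
Second iteration: most negative Z-row entry is -1 in column d, so d enters.
Ratio test on column d — row 1: 6/1 = 6; row 2: 8/1 = 8. Minimum is 6 at row 1 (b leaves); pivot element 1.
Divide row 1 by 1; eliminate column d from the other rows.
After both pivots, the entry at constraint row 2, column a is 1/5.

1/5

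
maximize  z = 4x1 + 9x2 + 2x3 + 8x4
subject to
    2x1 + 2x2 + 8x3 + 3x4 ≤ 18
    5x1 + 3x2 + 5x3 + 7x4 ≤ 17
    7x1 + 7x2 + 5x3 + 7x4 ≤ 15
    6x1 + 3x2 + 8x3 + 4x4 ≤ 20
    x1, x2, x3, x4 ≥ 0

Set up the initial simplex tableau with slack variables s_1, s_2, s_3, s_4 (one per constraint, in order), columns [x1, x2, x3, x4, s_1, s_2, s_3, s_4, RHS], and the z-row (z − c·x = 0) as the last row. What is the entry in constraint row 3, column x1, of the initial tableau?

Constraint 3 has coefficient 7 on x1.

7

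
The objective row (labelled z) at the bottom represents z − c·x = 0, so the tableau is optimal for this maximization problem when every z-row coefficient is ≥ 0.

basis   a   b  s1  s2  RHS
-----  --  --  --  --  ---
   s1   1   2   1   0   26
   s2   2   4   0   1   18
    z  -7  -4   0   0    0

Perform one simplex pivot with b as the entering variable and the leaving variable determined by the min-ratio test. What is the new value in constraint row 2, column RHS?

9/2

Ratio test on column b — row 1: 26/2 = 13; row 2: 18/4 = 9/2. Minimum is 9/2 at row 2 (s2 leaves); pivot element 4.
Divide row 2 by 4; eliminate column b from the other rows.
In the new row 2, the RHS entry is the old entry divided by the pivot: 18/4 = 9/2.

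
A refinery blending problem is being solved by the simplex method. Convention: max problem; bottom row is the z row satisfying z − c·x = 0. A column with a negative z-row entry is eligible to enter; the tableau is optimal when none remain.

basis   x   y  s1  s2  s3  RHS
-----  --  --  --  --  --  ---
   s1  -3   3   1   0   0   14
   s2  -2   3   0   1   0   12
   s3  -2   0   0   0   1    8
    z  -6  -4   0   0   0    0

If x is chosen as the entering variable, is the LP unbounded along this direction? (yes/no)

Every constraint-row entry in column x is ≤ 0, so increasing x is unbounded.

yes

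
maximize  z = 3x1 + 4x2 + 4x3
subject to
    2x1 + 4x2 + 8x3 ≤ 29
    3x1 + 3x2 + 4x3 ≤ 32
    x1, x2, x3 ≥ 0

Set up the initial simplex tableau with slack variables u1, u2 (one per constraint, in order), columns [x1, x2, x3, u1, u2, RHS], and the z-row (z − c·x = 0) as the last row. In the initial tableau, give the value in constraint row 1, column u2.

Slack u2 belongs to constraint 2; its column is the unit vector e_2, so the entry in row 1 is 0.

0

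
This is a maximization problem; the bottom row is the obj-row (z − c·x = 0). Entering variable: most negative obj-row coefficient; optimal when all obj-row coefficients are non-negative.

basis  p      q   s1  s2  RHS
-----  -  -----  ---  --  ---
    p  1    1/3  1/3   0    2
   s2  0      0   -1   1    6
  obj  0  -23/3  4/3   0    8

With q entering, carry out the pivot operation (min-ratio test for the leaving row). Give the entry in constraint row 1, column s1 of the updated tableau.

Ratio test on column q — row 1: 2/(1/3) = 6; row 2: entry 0 ≤ 0. Minimum is 6 at row 1 (p leaves); pivot element 1/3.
Divide row 1 by 1/3; eliminate column q from the other rows.
In the new row 1, the s1 entry is the old entry divided by the pivot: (1/3)/(1/3) = 1.

1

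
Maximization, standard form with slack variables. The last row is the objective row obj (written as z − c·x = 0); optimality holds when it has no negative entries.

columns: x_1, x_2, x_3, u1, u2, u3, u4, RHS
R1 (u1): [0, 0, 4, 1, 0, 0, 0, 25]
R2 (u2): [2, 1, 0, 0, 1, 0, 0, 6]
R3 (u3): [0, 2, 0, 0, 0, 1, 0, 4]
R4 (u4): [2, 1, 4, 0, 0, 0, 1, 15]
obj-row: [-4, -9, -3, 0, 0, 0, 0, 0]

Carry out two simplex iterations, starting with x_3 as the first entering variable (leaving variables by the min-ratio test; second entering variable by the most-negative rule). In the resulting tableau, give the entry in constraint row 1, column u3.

1/2

Ratio test on column x_3 — row 1: 25/4 = 25/4; row 2: entry 0 ≤ 0; row 3: entry 0 ≤ 0; row 4: 15/4 = 15/4. Minimum is 15/4 at row 4 (u4 leaves); pivot element 4.
Divide row 4 by 4; eliminate column x_3 from the other rows.
Second iteration: most negative obj-row entry is -33/4 in column x_2, so x_2 enters.
Ratio test on column x_2 — row 1: entry -1 ≤ 0; row 2: 6/1 = 6; row 3: 4/2 = 2; row 4: (15/4)/(1/4) = 15. Minimum is 2 at row 3 (u3 leaves); pivot element 2.
Divide row 3 by 2; eliminate column x_2 from the other rows.
After both pivots, the entry at constraint row 1, column u3 is 1/2.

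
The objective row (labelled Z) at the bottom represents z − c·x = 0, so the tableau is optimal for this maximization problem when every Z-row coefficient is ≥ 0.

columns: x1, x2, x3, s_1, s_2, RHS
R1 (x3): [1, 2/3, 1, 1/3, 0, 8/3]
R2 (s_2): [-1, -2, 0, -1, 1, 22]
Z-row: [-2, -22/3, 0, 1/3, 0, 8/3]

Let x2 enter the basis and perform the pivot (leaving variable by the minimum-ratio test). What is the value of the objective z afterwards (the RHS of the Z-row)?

32

Ratio test on column x2 — row 1: (8/3)/(2/3) = 4; row 2: entry -2 ≤ 0. Minimum is 4 at row 1 (x3 leaves); pivot element 2/3.
Pivot on row 1; the Z-row RHS becomes 8/3 − (-22/3)·4 = 32.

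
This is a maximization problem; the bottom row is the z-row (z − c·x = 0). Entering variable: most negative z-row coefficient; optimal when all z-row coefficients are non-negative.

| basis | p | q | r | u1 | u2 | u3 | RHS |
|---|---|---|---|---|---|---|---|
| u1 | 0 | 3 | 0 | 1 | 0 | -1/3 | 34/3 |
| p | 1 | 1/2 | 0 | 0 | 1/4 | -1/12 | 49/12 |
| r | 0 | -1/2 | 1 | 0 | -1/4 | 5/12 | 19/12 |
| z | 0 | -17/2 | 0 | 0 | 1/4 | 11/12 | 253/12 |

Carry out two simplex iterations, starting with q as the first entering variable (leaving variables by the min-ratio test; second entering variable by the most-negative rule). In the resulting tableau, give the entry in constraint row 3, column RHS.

125/13

Ratio test on column q — row 1: (34/3)/3 = 34/9; row 2: (49/12)/(1/2) = 49/6; row 3: entry -1/2 ≤ 0. Minimum is 34/9 at row 1 (u1 leaves); pivot element 3.
Divide row 1 by 3; eliminate column q from the other rows.
Second iteration: most negative z-row entry is -1/36 in column u3, so u3 enters.
Ratio test on column u3 — row 1: entry -1/9 ≤ 0; row 2: entry -1/36 ≤ 0; row 3: (125/36)/(13/36) = 125/13. Minimum is 125/13 at row 3 (r leaves); pivot element 13/36.
Divide row 3 by 13/36; eliminate column u3 from the other rows.
After both pivots, the entry at constraint row 3, column RHS is 125/13.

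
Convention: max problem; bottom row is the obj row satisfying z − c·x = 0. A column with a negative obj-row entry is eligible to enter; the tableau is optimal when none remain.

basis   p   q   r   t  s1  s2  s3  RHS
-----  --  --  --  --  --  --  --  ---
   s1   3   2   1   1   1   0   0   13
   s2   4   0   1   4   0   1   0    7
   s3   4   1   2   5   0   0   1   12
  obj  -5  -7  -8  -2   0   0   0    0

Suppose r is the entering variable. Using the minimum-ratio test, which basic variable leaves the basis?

s3

Column r entries and ratios — s1: 13/1 = 13; s2: 7/1 = 7; s3: 12/2 = 6.
Smallest ratio is 6 in the row of s3, so s3 leaves.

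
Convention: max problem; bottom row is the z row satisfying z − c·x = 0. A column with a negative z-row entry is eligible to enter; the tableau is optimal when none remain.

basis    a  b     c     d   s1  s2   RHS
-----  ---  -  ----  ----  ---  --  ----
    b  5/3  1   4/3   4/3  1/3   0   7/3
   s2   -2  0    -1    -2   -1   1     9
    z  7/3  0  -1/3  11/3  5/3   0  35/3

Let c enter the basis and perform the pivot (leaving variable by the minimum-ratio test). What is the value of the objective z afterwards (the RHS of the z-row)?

49/4

Ratio test on column c — row 1: (7/3)/(4/3) = 7/4; row 2: entry -1 ≤ 0. Minimum is 7/4 at row 1 (b leaves); pivot element 4/3.
Pivot on row 1; the z-row RHS becomes 35/3 − (-1/3)·(7/4) = 49/4.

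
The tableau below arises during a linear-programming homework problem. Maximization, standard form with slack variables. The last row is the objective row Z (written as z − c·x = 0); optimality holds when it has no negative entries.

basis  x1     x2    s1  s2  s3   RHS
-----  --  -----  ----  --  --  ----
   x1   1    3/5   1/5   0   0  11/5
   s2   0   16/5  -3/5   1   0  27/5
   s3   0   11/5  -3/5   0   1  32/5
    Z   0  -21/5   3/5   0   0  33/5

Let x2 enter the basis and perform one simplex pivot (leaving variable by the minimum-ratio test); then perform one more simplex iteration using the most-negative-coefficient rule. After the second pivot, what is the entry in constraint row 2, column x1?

Ratio test on column x2 — row 1: (11/5)/(3/5) = 11/3; row 2: (27/5)/(16/5) = 27/16; row 3: (32/5)/(11/5) = 32/11. Minimum is 27/16 at row 2 (s2 leaves); pivot element 16/5.
Divide row 2 by 16/5; eliminate column x2 from the other rows.
Second iteration: most negative Z-row entry is -3/16 in column s1, so s1 enters.
Ratio test on column s1 — row 1: (19/16)/(5/16) = 19/5; row 2: entry -3/16 ≤ 0; row 3: entry -3/16 ≤ 0. Minimum is 19/5 at row 1 (x1 leaves); pivot element 5/16.
Divide row 1 by 5/16; eliminate column s1 from the other rows.
After both pivots, the entry at constraint row 2, column x1 is 3/5.

3/5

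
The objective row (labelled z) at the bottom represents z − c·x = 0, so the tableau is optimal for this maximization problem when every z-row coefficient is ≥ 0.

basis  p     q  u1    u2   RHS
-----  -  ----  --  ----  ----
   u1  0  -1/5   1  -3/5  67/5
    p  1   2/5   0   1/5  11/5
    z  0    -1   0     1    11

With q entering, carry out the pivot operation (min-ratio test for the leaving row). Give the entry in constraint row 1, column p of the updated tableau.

Ratio test on column q — row 1: entry -1/5 ≤ 0; row 2: (11/5)/(2/5) = 11/2. Minimum is 11/2 at row 2 (p leaves); pivot element 2/5.
Divide row 2 by 2/5; eliminate column q from the other rows.
Row 1 update in column p: 0 − (-1/5)·(5/2) = 1/2.

1/2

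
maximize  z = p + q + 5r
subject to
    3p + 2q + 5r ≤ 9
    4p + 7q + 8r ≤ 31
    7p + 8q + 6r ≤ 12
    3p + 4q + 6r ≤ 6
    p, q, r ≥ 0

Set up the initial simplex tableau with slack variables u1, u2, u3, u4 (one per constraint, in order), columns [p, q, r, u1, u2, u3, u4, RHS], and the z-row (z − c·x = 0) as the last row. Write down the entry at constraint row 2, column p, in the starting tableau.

Constraint 2 has coefficient 4 on p.

4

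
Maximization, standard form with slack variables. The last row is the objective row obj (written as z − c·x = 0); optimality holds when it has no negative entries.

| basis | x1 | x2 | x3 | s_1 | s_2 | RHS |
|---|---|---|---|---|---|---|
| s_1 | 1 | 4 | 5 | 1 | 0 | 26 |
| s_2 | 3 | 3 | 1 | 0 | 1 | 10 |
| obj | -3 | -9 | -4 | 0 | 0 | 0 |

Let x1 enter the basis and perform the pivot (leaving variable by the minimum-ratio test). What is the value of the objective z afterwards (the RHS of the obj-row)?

10

Ratio test on column x1 — row 1: 26/1 = 26; row 2: 10/3 = 10/3. Minimum is 10/3 at row 2 (s_2 leaves); pivot element 3.
Pivot on row 2; the obj-row RHS becomes 0 − (-3)·(10/3) = 10.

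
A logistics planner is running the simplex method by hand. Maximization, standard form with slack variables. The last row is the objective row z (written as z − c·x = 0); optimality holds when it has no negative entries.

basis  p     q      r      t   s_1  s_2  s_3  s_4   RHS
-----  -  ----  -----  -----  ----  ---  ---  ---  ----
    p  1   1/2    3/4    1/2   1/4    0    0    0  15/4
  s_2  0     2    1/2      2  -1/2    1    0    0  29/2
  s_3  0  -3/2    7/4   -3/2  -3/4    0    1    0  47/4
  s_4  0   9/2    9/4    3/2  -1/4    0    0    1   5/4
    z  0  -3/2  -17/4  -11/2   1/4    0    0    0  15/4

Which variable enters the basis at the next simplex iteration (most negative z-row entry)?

Negative z-row entries: q: -3/2, r: -17/4, t: -11/2.
The most negative is -11/2 in column t, so t enters.

t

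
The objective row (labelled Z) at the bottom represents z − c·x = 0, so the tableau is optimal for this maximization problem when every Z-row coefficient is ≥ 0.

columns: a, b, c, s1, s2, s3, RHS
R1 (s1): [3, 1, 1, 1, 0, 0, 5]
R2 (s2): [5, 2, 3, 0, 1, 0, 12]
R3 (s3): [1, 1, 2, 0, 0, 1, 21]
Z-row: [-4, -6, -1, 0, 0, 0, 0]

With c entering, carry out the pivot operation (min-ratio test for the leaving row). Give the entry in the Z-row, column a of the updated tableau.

-7/3

Ratio test on column c — row 1: 5/1 = 5; row 2: 12/3 = 4; row 3: 21/2 = 21/2. Minimum is 4 at row 2 (s2 leaves); pivot element 3.
Divide row 2 by 3; eliminate column c from the other rows.
Z-row update in column a: -4 − (-1)·(5/3) = -7/3.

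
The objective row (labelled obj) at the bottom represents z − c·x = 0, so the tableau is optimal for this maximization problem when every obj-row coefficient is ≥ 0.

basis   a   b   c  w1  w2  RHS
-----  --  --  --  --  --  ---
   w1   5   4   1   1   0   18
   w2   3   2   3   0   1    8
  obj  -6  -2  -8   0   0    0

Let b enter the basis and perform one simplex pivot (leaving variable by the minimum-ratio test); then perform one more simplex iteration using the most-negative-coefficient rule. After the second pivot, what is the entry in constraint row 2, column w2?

1/3

Ratio test on column b — row 1: 18/4 = 9/2; row 2: 8/2 = 4. Minimum is 4 at row 2 (w2 leaves); pivot element 2.
Divide row 2 by 2; eliminate column b from the other rows.
Second iteration: most negative obj-row entry is -5 in column c, so c enters.
Ratio test on column c — row 1: entry -5 ≤ 0; row 2: 4/(3/2) = 8/3. Minimum is 8/3 at row 2 (b leaves); pivot element 3/2.
Divide row 2 by 3/2; eliminate column c from the other rows.
After both pivots, the entry at constraint row 2, column w2 is 1/3.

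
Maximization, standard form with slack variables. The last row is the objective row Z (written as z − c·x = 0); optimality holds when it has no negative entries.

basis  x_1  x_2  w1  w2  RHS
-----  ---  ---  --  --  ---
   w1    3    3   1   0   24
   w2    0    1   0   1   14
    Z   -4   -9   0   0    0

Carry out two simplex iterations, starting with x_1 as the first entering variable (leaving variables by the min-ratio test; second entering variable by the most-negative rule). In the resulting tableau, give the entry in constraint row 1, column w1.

Ratio test on column x_1 — row 1: 24/3 = 8; row 2: entry 0 ≤ 0. Minimum is 8 at row 1 (w1 leaves); pivot element 3.
Divide row 1 by 3; eliminate column x_1 from the other rows.
Second iteration: most negative Z-row entry is -5 in column x_2, so x_2 enters.
Ratio test on column x_2 — row 1: 8/1 = 8; row 2: 14/1 = 14. Minimum is 8 at row 1 (x_1 leaves); pivot element 1.
Divide row 1 by 1; eliminate column x_2 from the other rows.
After both pivots, the entry at constraint row 1, column w1 is 1/3.

1/3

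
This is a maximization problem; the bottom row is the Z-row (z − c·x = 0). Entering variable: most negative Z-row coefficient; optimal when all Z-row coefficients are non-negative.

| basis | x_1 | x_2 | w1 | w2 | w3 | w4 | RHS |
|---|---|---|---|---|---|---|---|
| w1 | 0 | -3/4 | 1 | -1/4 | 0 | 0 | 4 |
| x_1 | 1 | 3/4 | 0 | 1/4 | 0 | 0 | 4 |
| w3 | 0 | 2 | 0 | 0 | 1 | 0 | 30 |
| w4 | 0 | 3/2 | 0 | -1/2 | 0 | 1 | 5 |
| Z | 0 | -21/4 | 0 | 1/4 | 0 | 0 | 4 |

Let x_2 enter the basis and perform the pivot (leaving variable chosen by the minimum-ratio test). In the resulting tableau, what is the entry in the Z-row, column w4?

7/2

Ratio test on column x_2 — row 1: entry -3/4 ≤ 0; row 2: 4/(3/4) = 16/3; row 3: 30/2 = 15; row 4: 5/(3/2) = 10/3. Minimum is 10/3 at row 4 (w4 leaves); pivot element 3/2.
Divide row 4 by 3/2; eliminate column x_2 from the other rows.
Z-row update in column w4: 0 − (-21/4)·(2/3) = 7/2.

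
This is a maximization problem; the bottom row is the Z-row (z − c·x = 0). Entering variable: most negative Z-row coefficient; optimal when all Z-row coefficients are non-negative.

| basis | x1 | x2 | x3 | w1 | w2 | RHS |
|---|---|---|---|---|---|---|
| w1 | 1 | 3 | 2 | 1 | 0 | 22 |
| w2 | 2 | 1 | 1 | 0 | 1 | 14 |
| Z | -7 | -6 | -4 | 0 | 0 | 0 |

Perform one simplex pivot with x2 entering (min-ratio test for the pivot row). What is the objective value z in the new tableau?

Ratio test on column x2 — row 1: 22/3 = 22/3; row 2: 14/1 = 14. Minimum is 22/3 at row 1 (w1 leaves); pivot element 3.
Pivot on row 1; the Z-row RHS becomes 0 − (-6)·(22/3) = 44.

44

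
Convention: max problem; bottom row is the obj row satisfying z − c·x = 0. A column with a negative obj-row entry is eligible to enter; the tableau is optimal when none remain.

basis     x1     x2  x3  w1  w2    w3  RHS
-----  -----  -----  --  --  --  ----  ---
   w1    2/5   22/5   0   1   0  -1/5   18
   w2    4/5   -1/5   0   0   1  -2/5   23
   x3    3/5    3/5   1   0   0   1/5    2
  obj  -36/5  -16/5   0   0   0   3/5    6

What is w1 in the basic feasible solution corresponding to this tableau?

w1 is basic (row 1); its value is the RHS of that row, 18.

18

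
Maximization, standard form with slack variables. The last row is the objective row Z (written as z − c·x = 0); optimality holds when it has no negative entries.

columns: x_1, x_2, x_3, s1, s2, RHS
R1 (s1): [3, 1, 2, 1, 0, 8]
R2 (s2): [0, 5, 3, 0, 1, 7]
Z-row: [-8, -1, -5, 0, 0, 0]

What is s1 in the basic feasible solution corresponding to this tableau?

8

s1 is basic (row 1); its value is the RHS of that row, 8.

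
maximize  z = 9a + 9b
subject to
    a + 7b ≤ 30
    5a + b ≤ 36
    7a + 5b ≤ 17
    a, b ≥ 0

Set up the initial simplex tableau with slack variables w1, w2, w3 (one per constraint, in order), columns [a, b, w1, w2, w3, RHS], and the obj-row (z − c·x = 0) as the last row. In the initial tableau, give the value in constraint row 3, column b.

Constraint 3 has coefficient 5 on b.

5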